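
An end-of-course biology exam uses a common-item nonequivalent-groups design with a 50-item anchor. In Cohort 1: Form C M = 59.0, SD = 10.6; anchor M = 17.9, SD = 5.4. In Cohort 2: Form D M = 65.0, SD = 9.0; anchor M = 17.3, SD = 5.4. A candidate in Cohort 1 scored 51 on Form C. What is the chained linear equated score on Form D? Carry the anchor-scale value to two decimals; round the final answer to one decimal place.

59.2

Form C → anchor (Cohort 1): v = (5.4/10.6)(51 − 59.0) + 17.9 = 13.82
anchor → Form D (Cohort 2): y = (9.0/5.4)(13.82 − 17.3) + 65.0 = 59.2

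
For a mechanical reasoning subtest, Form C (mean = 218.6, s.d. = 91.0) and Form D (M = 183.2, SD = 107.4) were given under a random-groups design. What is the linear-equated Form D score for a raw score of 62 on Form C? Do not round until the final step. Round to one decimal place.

Linear equating: y = (SD_Y/SD_X)(x − M_X) + M_Y
y = (107.4/91.0)(62 − 218.6) + 183.2
y = 1.180220 × -156.6 + 183.2 = -184.8224 + 183.2 = -1.6

-1.6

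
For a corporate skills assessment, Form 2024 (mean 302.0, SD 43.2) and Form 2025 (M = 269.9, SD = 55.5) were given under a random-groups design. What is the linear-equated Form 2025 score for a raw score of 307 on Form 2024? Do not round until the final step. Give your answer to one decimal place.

Linear equating: y = (SD_Y/SD_X)(x − M_X) + M_Y
y = (55.5/43.2)(307 − 302.0) + 269.9
y = 1.284722 × 5.0 + 269.9 = 6.4236 + 269.9 = 276.3

276.3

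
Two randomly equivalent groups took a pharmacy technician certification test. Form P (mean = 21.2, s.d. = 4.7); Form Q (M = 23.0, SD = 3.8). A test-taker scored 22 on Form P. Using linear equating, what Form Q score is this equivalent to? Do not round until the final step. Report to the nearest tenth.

23.6

Linear equating: y = (SD_Y/SD_X)(x − M_X) + M_Y
y = (3.8/4.7)(22 − 21.2) + 23.0
y = 0.808511 × 0.8 + 23.0 = 0.6468 + 23.0 = 23.6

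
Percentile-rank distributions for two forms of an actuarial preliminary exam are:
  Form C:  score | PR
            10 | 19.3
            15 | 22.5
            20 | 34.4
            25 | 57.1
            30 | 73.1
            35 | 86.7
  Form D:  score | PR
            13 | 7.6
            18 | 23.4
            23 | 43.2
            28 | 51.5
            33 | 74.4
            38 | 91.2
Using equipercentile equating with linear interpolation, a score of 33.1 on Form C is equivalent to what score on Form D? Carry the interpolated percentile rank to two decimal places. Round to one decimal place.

PR of 33.1 on Form C: 73.1 + (33.1 − 30)/(35 − 30) × (86.7 − 73.1) = 81.53
On Form D, PR 81.53 falls between score 33 (PR 74.4) and 38 (PR 91.2).
Interpolate: 33 + (81.53 − 74.4)/(91.2 − 74.4) × (38 − 33) = 35.1

35.1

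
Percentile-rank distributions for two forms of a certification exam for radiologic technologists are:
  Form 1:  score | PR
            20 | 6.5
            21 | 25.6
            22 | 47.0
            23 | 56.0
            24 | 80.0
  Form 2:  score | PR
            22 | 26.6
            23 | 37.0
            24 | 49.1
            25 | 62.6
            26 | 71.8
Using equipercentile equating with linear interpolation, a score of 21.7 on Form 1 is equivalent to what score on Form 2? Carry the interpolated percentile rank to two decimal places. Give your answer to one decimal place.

23.3

PR of 21.7 on Form 1: 25.6 + (21.7 − 21)/(22 − 21) × (47.0 − 25.6) = 40.58
On Form 2, PR 40.58 falls between score 23 (PR 37.0) and 24 (PR 49.1).
Interpolate: 23 + (40.58 − 37.0)/(49.1 − 37.0) × (24 − 23) = 23.3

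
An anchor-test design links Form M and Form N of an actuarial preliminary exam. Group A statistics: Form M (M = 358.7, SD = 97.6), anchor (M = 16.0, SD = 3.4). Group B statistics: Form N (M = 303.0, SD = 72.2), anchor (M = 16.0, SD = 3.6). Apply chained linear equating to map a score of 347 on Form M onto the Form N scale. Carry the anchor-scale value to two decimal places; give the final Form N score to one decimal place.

294.8

Form M → anchor (Group A): v = (3.4/97.6)(347 − 358.7) + 16.0 = 15.59
anchor → Form N (Group B): y = (72.2/3.6)(15.59 − 16.0) + 303.0 = 294.8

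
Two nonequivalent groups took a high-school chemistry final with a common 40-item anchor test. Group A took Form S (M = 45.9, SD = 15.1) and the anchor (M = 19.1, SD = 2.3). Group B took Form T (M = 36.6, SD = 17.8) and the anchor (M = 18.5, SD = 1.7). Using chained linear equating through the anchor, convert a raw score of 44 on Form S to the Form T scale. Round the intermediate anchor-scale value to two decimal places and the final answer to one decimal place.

Form S → anchor (Group A): v = (2.3/15.1)(44 − 45.9) + 19.1 = 18.81
anchor → Form T (Group B): y = (17.8/1.7)(18.81 − 18.5) + 36.6 = 39.8

39.8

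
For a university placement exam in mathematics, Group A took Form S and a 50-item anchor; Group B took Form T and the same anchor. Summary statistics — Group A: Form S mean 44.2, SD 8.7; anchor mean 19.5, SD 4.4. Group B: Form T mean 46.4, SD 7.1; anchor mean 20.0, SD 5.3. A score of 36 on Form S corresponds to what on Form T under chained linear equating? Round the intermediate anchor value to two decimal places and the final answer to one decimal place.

40.2

Form S → anchor (Group A): v = (4.4/8.7)(36 − 44.2) + 19.5 = 15.35
anchor → Form T (Group B): y = (7.1/5.3)(15.35 − 20.0) + 46.4 = 40.2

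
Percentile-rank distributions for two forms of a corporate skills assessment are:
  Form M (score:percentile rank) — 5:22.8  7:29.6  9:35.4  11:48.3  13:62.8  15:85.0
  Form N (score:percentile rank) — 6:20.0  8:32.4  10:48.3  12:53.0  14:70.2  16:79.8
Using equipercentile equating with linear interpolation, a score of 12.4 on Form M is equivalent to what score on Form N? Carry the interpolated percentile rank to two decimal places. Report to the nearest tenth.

12.6

PR of 12.4 on Form M: 48.3 + (12.4 − 11)/(13 − 11) × (62.8 − 48.3) = 58.45
On Form N, PR 58.45 falls between score 12 (PR 53.0) and 14 (PR 70.2).
Interpolate: 12 + (58.45 − 53.0)/(70.2 − 53.0) × (14 − 12) = 12.6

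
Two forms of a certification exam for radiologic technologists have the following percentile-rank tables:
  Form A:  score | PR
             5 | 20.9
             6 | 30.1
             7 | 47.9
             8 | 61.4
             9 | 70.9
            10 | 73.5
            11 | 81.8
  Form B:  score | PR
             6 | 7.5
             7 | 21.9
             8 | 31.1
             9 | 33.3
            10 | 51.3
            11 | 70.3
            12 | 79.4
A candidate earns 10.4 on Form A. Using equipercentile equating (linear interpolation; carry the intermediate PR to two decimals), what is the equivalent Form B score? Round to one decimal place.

11.7

PR of 10.4 on Form A: 73.5 + (10.4 − 10)/(11 − 10) × (81.8 − 73.5) = 76.82
On Form B, PR 76.82 falls between score 11 (PR 70.3) and 12 (PR 79.4).
Interpolate: 11 + (76.82 − 70.3)/(79.4 − 70.3) × (12 − 11) = 11.7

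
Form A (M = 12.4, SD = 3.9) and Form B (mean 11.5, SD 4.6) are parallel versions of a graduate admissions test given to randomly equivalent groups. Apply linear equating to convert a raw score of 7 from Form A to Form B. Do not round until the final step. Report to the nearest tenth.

5.1

Linear equating: y = (SD_Y/SD_X)(x − M_X) + M_Y
y = (4.6/3.9)(7 − 12.4) + 11.5
y = 1.179487 × -5.4 + 11.5 = -6.3692 + 11.5 = 5.1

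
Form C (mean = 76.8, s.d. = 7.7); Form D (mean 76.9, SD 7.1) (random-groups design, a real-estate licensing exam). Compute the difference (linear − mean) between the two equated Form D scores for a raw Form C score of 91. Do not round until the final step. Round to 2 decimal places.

-1.11

Mean-equated: 91 + (76.9 − 76.8) = 91.10
Linear-equated: (7.1/7.7)(91 − 76.8) + 76.9 = 89.994
Difference = 89.994 − 91.10 = -1.11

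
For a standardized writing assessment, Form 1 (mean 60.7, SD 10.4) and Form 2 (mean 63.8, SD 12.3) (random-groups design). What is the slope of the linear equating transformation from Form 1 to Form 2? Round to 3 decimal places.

1.183

A = SD_Y / SD_X = 12.3 / 10.4 = 1.183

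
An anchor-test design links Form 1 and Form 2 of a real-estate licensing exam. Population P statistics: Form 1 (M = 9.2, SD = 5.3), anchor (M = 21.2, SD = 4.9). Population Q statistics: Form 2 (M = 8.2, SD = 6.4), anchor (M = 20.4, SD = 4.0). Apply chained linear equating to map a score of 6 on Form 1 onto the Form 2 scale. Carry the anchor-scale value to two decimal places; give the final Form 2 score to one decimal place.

Form 1 → anchor (Population P): v = (4.9/5.3)(6 − 9.2) + 21.2 = 18.24
anchor → Form 2 (Population Q): y = (6.4/4.0)(18.24 − 20.4) + 8.2 = 4.7

4.7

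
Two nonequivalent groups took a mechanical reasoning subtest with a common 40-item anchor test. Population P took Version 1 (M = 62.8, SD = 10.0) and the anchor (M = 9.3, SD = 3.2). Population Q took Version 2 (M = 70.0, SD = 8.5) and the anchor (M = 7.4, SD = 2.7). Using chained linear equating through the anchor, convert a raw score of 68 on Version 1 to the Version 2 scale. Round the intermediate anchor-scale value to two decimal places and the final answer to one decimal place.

81.2

Version 1 → anchor (Population P): v = (3.2/10.0)(68 − 62.8) + 9.3 = 10.96
anchor → Version 2 (Population Q): y = (8.5/2.7)(10.96 − 7.4) + 70.0 = 81.2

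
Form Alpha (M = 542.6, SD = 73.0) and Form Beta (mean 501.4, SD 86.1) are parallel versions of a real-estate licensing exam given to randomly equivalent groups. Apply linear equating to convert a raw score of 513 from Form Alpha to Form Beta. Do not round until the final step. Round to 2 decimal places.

466.49

Linear equating: y = (SD_Y/SD_X)(x − M_X) + M_Y
y = (86.1/73.0)(513 − 542.6) + 501.4
y = 1.179452 × -29.6 + 501.4 = -34.9118 + 501.4 = 466.49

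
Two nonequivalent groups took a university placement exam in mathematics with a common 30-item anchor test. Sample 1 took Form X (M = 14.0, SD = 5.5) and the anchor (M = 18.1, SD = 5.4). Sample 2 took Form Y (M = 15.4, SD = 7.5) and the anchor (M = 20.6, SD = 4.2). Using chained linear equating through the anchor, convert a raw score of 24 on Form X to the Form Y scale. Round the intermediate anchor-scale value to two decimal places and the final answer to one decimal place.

Form X → anchor (Sample 1): v = (5.4/5.5)(24 − 14.0) + 18.1 = 27.92
anchor → Form Y (Sample 2): y = (7.5/4.2)(27.92 − 20.6) + 15.4 = 28.5

28.5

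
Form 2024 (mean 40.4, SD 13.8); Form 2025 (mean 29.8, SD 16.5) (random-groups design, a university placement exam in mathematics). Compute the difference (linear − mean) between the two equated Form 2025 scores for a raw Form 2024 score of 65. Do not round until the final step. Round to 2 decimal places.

Mean-equated: 65 + (29.8 − 40.4) = 54.40
Linear-equated: (16.5/13.8)(65 − 40.4) + 29.8 = 59.213
Difference = 59.213 − 54.40 = 4.81

4.81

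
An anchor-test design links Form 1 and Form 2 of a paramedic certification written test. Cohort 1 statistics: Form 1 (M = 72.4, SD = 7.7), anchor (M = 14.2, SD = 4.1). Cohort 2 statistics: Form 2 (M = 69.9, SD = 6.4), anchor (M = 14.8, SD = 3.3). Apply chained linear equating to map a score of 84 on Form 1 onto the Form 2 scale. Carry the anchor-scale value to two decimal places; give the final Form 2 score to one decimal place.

Form 1 → anchor (Cohort 1): v = (4.1/7.7)(84 − 72.4) + 14.2 = 20.38
anchor → Form 2 (Cohort 2): y = (6.4/3.3)(20.38 − 14.8) + 69.9 = 80.7

80.7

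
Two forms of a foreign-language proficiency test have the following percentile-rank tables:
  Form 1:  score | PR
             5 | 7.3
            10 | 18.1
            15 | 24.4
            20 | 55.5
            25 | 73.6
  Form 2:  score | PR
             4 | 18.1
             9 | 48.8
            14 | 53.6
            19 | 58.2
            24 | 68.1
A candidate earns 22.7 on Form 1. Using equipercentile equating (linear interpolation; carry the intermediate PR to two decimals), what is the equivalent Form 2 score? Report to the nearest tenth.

PR of 22.7 on Form 1: 55.5 + (22.7 − 20)/(25 − 20) × (73.6 − 55.5) = 65.27
On Form 2, PR 65.27 falls between score 19 (PR 58.2) and 24 (PR 68.1).
Interpolate: 19 + (65.27 − 58.2)/(68.1 − 58.2) × (24 − 19) = 22.6

22.6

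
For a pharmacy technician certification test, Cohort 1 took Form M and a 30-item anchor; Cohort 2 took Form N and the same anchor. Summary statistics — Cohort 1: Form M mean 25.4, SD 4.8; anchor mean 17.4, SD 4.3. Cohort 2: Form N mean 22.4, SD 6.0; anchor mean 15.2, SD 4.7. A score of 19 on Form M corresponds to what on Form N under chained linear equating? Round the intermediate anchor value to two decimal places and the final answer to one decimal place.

Form M → anchor (Cohort 1): v = (4.3/4.8)(19 − 25.4) + 17.4 = 11.67
anchor → Form N (Cohort 2): y = (6.0/4.7)(11.67 − 15.2) + 22.4 = 17.9

17.9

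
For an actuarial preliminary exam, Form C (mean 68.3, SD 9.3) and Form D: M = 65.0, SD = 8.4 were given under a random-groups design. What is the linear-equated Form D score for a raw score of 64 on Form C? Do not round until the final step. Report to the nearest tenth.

61.1

Linear equating: y = (SD_Y/SD_X)(x − M_X) + M_Y
y = (8.4/9.3)(64 − 68.3) + 65.0
y = 0.903226 × -4.3 + 65.0 = -3.8839 + 65.0 = 61.1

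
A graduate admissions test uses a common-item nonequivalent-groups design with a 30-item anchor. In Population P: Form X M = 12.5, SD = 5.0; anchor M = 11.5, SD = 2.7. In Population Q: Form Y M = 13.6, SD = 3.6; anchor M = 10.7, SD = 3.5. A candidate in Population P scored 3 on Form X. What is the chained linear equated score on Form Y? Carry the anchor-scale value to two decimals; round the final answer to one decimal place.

9.1

Form X → anchor (Population P): v = (2.7/5.0)(3 − 12.5) + 11.5 = 6.37
anchor → Form Y (Population Q): y = (3.6/3.5)(6.37 − 10.7) + 13.6 = 9.1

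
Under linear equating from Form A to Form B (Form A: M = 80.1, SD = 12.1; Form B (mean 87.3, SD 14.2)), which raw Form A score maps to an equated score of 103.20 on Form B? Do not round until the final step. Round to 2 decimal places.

Invert y = (SD_Y/SD_X)(x − M_X) + M_Y:
x = (SD_X/SD_Y)(y − M_Y) + M_X = (12.1/14.2)(103.20 − 87.3) + 80.1
x = 0.852113 × 15.900 + 80.1 = 93.65

93.65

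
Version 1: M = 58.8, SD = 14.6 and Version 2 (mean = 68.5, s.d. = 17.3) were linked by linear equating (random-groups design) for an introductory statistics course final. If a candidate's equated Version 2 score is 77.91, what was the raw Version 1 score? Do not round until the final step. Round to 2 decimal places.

Invert y = (SD_Y/SD_X)(x − M_X) + M_Y:
x = (SD_X/SD_Y)(y − M_Y) + M_X = (14.6/17.3)(77.91 − 68.5) + 58.8
x = 0.843931 × 9.410 + 58.8 = 66.74

66.74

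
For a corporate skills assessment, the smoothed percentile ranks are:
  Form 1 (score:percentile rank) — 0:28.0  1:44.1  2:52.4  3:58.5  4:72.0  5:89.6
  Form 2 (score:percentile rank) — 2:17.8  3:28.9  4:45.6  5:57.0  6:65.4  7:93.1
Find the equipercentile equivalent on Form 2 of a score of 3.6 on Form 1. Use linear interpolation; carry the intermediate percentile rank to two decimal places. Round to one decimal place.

PR of 3.6 on Form 1: 58.5 + (3.6 − 3)/(4 − 3) × (72.0 − 58.5) = 66.60
On Form 2, PR 66.60 falls between score 6 (PR 65.4) and 7 (PR 93.1).
Interpolate: 6 + (66.60 − 65.4)/(93.1 − 65.4) × (7 − 6) = 6.0

6.0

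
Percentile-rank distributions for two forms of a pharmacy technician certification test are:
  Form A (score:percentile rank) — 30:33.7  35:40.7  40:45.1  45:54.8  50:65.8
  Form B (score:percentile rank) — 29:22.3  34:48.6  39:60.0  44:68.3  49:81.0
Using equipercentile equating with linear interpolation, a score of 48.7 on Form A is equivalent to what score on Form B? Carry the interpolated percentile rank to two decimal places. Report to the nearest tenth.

40.8

PR of 48.7 on Form A: 54.8 + (48.7 − 45)/(50 − 45) × (65.8 − 54.8) = 62.94
On Form B, PR 62.94 falls between score 39 (PR 60.0) and 44 (PR 68.3).
Interpolate: 39 + (62.94 − 60.0)/(68.3 − 60.0) × (44 − 39) = 40.8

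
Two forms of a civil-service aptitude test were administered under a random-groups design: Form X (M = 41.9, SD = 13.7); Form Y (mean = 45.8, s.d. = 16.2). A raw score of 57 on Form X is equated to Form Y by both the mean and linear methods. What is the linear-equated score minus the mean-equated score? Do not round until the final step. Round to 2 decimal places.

Mean-equated: 57 + (45.8 − 41.9) = 60.90
Linear-equated: (16.2/13.7)(57 − 41.9) + 45.8 = 63.655
Difference = 63.655 − 60.90 = 2.76

2.76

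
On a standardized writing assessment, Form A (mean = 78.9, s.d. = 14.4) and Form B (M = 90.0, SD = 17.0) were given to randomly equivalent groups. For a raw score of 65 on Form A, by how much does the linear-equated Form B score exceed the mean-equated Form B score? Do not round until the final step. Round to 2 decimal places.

-2.51

Mean-equated: 65 + (90.0 − 78.9) = 76.10
Linear-equated: (17.0/14.4)(65 − 78.9) + 90.0 = 73.590
Difference = 73.590 − 76.10 = -2.51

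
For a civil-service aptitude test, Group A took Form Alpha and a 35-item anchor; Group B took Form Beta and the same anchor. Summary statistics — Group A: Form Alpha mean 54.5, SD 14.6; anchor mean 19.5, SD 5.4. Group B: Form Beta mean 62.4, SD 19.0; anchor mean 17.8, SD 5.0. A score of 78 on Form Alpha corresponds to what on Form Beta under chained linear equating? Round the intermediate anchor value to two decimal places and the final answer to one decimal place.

101.9

Form Alpha → anchor (Group A): v = (5.4/14.6)(78 − 54.5) + 19.5 = 28.19
anchor → Form Beta (Group B): y = (19.0/5.0)(28.19 − 17.8) + 62.4 = 101.9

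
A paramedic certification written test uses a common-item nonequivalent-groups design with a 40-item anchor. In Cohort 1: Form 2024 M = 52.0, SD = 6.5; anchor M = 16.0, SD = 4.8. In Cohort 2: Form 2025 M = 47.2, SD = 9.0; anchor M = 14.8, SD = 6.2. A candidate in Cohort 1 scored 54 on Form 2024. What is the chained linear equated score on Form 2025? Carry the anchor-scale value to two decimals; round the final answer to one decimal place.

51.1

Form 2024 → anchor (Cohort 1): v = (4.8/6.5)(54 − 52.0) + 16.0 = 17.48
anchor → Form 2025 (Cohort 2): y = (9.0/6.2)(17.48 − 14.8) + 47.2 = 51.1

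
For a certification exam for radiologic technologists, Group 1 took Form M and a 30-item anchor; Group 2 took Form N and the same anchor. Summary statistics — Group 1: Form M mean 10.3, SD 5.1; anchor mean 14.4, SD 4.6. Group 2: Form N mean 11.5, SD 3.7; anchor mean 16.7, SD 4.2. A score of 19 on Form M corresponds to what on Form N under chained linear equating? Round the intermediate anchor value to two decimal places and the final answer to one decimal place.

16.4

Form M → anchor (Group 1): v = (4.6/5.1)(19 − 10.3) + 14.4 = 22.25
anchor → Form N (Group 2): y = (3.7/4.2)(22.25 − 16.7) + 11.5 = 16.4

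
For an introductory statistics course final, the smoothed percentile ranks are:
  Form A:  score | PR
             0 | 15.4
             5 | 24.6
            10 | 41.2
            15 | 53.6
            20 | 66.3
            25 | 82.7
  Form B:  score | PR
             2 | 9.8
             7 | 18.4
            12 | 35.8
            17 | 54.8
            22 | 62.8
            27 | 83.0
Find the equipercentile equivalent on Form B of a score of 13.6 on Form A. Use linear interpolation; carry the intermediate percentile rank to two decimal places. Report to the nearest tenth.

PR of 13.6 on Form A: 41.2 + (13.6 − 10)/(15 − 10) × (53.6 − 41.2) = 50.13
On Form B, PR 50.13 falls between score 12 (PR 35.8) and 17 (PR 54.8).
Interpolate: 12 + (50.13 − 35.8)/(54.8 − 35.8) × (17 − 12) = 15.8

15.8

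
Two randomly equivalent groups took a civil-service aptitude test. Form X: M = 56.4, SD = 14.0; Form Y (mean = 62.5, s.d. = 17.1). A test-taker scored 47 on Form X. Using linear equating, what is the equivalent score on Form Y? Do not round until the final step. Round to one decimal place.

Linear equating: y = (SD_Y/SD_X)(x − M_X) + M_Y
y = (17.1/14.0)(47 − 56.4) + 62.5
y = 1.221429 × -9.4 + 62.5 = -11.4814 + 62.5 = 51.0

51.0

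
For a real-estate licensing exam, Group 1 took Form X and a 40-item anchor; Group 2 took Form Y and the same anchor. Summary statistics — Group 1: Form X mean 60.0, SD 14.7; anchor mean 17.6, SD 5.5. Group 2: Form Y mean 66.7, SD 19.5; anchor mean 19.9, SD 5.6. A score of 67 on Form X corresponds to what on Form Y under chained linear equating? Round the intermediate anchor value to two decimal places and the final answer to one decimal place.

67.8

Form X → anchor (Group 1): v = (5.5/14.7)(67 − 60.0) + 17.6 = 20.22
anchor → Form Y (Group 2): y = (19.5/5.6)(20.22 − 19.9) + 66.7 = 67.8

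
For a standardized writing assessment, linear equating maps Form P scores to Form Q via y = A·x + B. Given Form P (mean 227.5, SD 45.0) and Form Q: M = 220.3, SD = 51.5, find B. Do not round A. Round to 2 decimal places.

-40.06

A = SD_Y / SD_X = 51.5 / 45.0 = 1.144444
B = M_Y − A·M_X = 220.3 − 1.144444 × 227.5 = -40.06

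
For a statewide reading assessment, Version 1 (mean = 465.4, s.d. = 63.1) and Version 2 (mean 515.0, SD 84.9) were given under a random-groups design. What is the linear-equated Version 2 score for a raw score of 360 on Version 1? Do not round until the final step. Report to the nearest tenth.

373.2

Linear equating: y = (SD_Y/SD_X)(x − M_X) + M_Y
y = (84.9/63.1)(360 − 465.4) + 515.0
y = 1.345483 × -105.4 + 515.0 = -141.8139 + 515.0 = 373.2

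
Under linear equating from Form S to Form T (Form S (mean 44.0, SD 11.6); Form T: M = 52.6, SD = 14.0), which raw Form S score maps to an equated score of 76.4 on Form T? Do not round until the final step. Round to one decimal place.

Invert y = (SD_Y/SD_X)(x − M_X) + M_Y:
x = (SD_X/SD_Y)(y − M_Y) + M_X = (11.6/14.0)(76.4 − 52.6) + 44.0
x = 0.828571 × 23.800 + 44.0 = 63.7

63.7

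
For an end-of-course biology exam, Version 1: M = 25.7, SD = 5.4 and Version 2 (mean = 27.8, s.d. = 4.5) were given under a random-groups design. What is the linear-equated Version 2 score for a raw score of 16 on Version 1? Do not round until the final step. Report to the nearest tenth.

Linear equating: y = (SD_Y/SD_X)(x − M_X) + M_Y
y = (4.5/5.4)(16 − 25.7) + 27.8
y = 0.833333 × -9.7 + 27.8 = -8.0833 + 27.8 = 19.7

19.7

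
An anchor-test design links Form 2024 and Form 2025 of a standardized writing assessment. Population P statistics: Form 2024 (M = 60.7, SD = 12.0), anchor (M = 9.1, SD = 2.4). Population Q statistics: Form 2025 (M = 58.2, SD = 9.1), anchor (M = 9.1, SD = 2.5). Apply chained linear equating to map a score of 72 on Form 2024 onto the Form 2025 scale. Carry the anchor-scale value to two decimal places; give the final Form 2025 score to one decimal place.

66.4

Form 2024 → anchor (Population P): v = (2.4/12.0)(72 − 60.7) + 9.1 = 11.36
anchor → Form 2025 (Population Q): y = (9.1/2.5)(11.36 − 9.1) + 58.2 = 66.4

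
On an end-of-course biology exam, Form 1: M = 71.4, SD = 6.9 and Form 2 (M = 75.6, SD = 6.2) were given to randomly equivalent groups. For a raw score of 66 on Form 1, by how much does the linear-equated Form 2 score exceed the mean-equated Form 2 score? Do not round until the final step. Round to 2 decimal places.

0.55

Mean-equated: 66 + (75.6 − 71.4) = 70.20
Linear-equated: (6.2/6.9)(66 − 71.4) + 75.6 = 70.748
Difference = 70.748 − 70.20 = 0.55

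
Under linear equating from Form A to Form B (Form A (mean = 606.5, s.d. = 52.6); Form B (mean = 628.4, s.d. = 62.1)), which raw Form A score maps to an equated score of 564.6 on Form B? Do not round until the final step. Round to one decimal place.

552.5

Invert y = (SD_Y/SD_X)(x − M_X) + M_Y:
x = (SD_X/SD_Y)(y − M_Y) + M_X = (52.6/62.1)(564.6 − 628.4) + 606.5
x = 0.847021 × -63.800 + 606.5 = 552.5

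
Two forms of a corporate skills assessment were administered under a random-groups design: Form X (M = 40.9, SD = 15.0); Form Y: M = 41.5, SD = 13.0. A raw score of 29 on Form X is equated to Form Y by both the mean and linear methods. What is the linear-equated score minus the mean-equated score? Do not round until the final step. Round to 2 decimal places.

Mean-equated: 29 + (41.5 − 40.9) = 29.60
Linear-equated: (13.0/15.0)(29 − 40.9) + 41.5 = 31.187
Difference = 31.187 − 29.60 = 1.59

1.59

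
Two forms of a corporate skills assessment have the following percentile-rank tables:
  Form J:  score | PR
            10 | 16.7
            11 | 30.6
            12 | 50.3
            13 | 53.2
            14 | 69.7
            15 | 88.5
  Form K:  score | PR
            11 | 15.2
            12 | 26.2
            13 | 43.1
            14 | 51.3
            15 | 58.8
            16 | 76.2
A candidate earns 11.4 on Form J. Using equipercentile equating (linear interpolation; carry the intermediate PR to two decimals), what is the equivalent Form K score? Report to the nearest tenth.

PR of 11.4 on Form J: 30.6 + (11.4 − 11)/(12 − 11) × (50.3 − 30.6) = 38.48
On Form K, PR 38.48 falls between score 12 (PR 26.2) and 13 (PR 43.1).
Interpolate: 12 + (38.48 − 26.2)/(43.1 − 26.2) × (13 − 12) = 12.7

12.7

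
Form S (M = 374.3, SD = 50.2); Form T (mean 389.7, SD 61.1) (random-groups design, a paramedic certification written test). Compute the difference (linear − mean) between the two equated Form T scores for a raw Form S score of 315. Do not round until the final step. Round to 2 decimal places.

-12.88

Mean-equated: 315 + (389.7 − 374.3) = 330.40
Linear-equated: (61.1/50.2)(315 − 374.3) + 389.7 = 317.524
Difference = 317.524 − 330.40 = -12.88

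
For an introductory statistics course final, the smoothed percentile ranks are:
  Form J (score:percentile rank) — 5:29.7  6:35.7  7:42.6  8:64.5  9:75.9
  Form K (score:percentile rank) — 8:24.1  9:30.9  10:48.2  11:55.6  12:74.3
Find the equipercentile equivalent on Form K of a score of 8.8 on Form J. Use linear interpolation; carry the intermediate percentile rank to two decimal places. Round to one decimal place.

12.0

PR of 8.8 on Form J: 64.5 + (8.8 − 8)/(9 − 8) × (75.9 − 64.5) = 73.62
On Form K, PR 73.62 falls between score 11 (PR 55.6) and 12 (PR 74.3).
Interpolate: 11 + (73.62 − 55.6)/(74.3 − 55.6) × (12 − 11) = 12.0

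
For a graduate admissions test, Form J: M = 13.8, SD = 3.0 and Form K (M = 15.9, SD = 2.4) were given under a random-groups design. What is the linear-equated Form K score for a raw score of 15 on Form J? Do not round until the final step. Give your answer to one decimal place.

Linear equating: y = (SD_Y/SD_X)(x − M_X) + M_Y
y = (2.4/3.0)(15 − 13.8) + 15.9
y = 0.800000 × 1.2 + 15.9 = 0.9600 + 15.9 = 16.9

16.9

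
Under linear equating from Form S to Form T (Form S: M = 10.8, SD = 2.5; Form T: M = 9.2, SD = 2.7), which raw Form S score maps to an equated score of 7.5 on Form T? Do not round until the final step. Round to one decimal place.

Invert y = (SD_Y/SD_X)(x − M_X) + M_Y:
x = (SD_X/SD_Y)(y − M_Y) + M_X = (2.5/2.7)(7.5 − 9.2) + 10.8
x = 0.925926 × -1.700 + 10.8 = 9.2

9.2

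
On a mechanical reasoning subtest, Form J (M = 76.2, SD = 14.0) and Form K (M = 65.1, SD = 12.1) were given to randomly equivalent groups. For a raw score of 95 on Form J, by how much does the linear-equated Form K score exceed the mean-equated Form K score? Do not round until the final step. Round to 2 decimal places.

Mean-equated: 95 + (65.1 − 76.2) = 83.90
Linear-equated: (12.1/14.0)(95 − 76.2) + 65.1 = 81.349
Difference = 81.349 − 83.90 = -2.55

-2.55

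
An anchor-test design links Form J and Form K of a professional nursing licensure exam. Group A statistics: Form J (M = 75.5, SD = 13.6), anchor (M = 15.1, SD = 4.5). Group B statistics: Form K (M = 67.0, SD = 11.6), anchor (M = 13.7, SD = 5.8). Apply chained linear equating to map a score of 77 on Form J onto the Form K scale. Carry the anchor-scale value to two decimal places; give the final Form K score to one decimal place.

70.8

Form J → anchor (Group A): v = (4.5/13.6)(77 − 75.5) + 15.1 = 15.60
anchor → Form K (Group B): y = (11.6/5.8)(15.60 − 13.7) + 67.0 = 70.8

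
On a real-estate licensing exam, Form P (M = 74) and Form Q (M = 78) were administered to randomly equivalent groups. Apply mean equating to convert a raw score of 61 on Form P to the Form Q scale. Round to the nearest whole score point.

65

Mean equating: y = x + (M_Y − M_X) = 61 + (78 − 74) = 65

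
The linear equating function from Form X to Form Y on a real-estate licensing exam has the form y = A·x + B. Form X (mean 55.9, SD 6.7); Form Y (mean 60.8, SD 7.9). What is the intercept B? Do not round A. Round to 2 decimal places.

-5.11

A = SD_Y / SD_X = 7.9 / 6.7 = 1.179104
B = M_Y − A·M_X = 60.8 − 1.179104 × 55.9 = -5.11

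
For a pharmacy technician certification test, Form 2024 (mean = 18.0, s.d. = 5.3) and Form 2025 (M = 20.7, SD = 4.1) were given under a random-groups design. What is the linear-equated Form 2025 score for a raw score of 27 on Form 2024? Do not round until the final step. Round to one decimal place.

27.7

Linear equating: y = (SD_Y/SD_X)(x − M_X) + M_Y
y = (4.1/5.3)(27 − 18.0) + 20.7
y = 0.773585 × 9.0 + 20.7 = 6.9623 + 20.7 = 27.7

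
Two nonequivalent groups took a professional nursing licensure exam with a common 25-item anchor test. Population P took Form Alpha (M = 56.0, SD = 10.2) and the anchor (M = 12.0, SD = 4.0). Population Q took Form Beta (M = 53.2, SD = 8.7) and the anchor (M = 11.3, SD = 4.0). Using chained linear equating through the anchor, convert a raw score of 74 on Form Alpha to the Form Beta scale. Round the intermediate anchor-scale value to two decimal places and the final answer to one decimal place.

70.1

Form Alpha → anchor (Population P): v = (4.0/10.2)(74 − 56.0) + 12.0 = 19.06
anchor → Form Beta (Population Q): y = (8.7/4.0)(19.06 − 11.3) + 53.2 = 70.1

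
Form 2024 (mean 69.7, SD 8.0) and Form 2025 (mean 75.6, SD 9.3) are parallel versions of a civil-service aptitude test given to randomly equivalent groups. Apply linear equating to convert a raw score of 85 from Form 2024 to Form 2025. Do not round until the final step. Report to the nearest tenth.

Linear equating: y = (SD_Y/SD_X)(x − M_X) + M_Y
y = (9.3/8.0)(85 − 69.7) + 75.6
y = 1.162500 × 15.3 + 75.6 = 17.7862 + 75.6 = 93.4

93.4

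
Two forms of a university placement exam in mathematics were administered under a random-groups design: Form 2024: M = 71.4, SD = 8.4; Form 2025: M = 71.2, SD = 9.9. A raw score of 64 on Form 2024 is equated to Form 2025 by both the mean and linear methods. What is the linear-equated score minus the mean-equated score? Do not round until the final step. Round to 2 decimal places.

-1.32

Mean-equated: 64 + (71.2 − 71.4) = 63.80
Linear-equated: (9.9/8.4)(64 − 71.4) + 71.2 = 62.479
Difference = 62.479 − 63.80 = -1.32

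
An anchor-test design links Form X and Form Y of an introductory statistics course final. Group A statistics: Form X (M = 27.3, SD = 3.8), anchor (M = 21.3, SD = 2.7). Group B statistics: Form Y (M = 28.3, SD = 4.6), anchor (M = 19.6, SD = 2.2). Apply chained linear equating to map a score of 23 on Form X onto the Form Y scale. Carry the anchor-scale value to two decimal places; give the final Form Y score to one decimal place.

25.5

Form X → anchor (Group A): v = (2.7/3.8)(23 − 27.3) + 21.3 = 18.24
anchor → Form Y (Group B): y = (4.6/2.2)(18.24 − 19.6) + 28.3 = 25.5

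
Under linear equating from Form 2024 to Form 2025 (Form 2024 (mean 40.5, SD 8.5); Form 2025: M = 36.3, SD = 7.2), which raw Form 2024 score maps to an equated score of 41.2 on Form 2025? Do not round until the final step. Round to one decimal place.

Invert y = (SD_Y/SD_X)(x − M_X) + M_Y:
x = (SD_X/SD_Y)(y − M_Y) + M_X = (8.5/7.2)(41.2 − 36.3) + 40.5
x = 1.180556 × 4.900 + 40.5 = 46.3

46.3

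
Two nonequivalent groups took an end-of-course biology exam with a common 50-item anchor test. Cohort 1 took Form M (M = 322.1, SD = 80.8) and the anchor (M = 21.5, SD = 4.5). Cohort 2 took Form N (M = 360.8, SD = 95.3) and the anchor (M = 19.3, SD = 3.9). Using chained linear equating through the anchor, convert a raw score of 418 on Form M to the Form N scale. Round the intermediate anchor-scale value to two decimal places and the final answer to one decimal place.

545.0

Form M → anchor (Cohort 1): v = (4.5/80.8)(418 − 322.1) + 21.5 = 26.84
anchor → Form N (Cohort 2): y = (95.3/3.9)(26.84 − 19.3) + 360.8 = 545.0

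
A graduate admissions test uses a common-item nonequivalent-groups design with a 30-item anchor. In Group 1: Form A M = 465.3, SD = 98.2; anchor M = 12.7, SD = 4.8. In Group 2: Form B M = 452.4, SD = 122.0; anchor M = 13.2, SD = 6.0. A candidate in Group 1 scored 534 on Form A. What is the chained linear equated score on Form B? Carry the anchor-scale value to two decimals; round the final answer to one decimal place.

510.6

Form A → anchor (Group 1): v = (4.8/98.2)(534 − 465.3) + 12.7 = 16.06
anchor → Form B (Group 2): y = (122.0/6.0)(16.06 − 13.2) + 452.4 = 510.6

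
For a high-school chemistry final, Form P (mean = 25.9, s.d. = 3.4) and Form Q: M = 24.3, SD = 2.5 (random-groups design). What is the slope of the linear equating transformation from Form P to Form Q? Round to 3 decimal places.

A = SD_Y / SD_X = 2.5 / 3.4 = 0.735

0.735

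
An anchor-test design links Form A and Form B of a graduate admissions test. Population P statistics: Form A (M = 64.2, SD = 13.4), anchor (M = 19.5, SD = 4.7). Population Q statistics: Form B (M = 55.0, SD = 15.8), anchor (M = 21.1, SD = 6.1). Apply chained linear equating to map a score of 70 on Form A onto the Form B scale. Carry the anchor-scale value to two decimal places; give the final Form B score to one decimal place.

56.1

Form A → anchor (Population P): v = (4.7/13.4)(70 − 64.2) + 19.5 = 21.53
anchor → Form B (Population Q): y = (15.8/6.1)(21.53 − 21.1) + 55.0 = 56.1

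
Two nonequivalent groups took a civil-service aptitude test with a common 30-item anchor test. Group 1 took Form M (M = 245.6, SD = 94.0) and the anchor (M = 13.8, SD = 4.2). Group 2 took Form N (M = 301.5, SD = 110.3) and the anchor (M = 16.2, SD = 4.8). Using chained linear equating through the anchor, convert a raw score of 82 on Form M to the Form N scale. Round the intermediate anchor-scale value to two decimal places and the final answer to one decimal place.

78.4

Form M → anchor (Group 1): v = (4.2/94.0)(82 − 245.6) + 13.8 = 6.49
anchor → Form N (Group 2): y = (110.3/4.8)(6.49 − 16.2) + 301.5 = 78.4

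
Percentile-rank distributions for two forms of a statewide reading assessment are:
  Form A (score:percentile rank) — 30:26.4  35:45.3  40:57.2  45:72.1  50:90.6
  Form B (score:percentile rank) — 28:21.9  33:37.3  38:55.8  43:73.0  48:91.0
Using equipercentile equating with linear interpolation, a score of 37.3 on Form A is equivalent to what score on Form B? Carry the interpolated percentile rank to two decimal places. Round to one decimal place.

36.6

PR of 37.3 on Form A: 45.3 + (37.3 − 35)/(40 − 35) × (57.2 − 45.3) = 50.77
On Form B, PR 50.77 falls between score 33 (PR 37.3) and 38 (PR 55.8).
Interpolate: 33 + (50.77 − 37.3)/(55.8 − 37.3) × (38 − 33) = 36.6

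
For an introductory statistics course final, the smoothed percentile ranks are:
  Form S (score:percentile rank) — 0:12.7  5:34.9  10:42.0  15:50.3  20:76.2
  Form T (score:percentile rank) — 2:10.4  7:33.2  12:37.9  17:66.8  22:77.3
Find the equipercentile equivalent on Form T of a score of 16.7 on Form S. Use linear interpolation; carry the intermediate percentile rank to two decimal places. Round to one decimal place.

15.7

PR of 16.7 on Form S: 50.3 + (16.7 − 15)/(20 − 15) × (76.2 − 50.3) = 59.11
On Form T, PR 59.11 falls between score 12 (PR 37.9) and 17 (PR 66.8).
Interpolate: 12 + (59.11 − 37.9)/(66.8 − 37.9) × (17 − 12) = 15.7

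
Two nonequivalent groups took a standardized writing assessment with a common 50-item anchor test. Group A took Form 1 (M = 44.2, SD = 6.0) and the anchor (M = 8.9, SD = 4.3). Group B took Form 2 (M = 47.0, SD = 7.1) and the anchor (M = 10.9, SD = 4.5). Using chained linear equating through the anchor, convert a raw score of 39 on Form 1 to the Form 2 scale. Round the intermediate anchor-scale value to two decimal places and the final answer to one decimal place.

Form 1 → anchor (Group A): v = (4.3/6.0)(39 − 44.2) + 8.9 = 5.17
anchor → Form 2 (Group B): y = (7.1/4.5)(5.17 − 10.9) + 47.0 = 38.0

38.0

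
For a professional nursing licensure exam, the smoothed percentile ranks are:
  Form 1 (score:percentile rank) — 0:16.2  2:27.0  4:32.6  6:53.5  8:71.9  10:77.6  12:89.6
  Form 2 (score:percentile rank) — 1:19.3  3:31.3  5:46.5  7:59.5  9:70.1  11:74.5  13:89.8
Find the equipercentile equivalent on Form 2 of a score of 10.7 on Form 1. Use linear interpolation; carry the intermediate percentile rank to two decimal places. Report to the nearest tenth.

12.0

PR of 10.7 on Form 1: 77.6 + (10.7 − 10)/(12 − 10) × (89.6 − 77.6) = 81.80
On Form 2, PR 81.80 falls between score 11 (PR 74.5) and 13 (PR 89.8).
Interpolate: 11 + (81.80 − 74.5)/(89.8 − 74.5) × (13 − 11) = 12.0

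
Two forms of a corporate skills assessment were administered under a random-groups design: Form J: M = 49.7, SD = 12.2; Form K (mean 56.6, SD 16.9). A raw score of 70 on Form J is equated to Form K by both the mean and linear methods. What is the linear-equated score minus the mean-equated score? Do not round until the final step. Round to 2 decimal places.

7.82

Mean-equated: 70 + (56.6 − 49.7) = 76.90
Linear-equated: (16.9/12.2)(70 − 49.7) + 56.6 = 84.720
Difference = 84.720 − 76.90 = 7.82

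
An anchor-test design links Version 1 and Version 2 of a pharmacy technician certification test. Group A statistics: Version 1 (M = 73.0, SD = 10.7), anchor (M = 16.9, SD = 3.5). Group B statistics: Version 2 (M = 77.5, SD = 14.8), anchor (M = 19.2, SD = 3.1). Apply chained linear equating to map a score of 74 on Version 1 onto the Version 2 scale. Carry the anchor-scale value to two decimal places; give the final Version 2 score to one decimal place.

Version 1 → anchor (Group A): v = (3.5/10.7)(74 − 73.0) + 16.9 = 17.23
anchor → Version 2 (Group B): y = (14.8/3.1)(17.23 − 19.2) + 77.5 = 68.1

68.1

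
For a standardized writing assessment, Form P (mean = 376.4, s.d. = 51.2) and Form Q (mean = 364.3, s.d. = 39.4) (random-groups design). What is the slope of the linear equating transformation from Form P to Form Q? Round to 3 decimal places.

0.770

A = SD_Y / SD_X = 39.4 / 51.2 = 0.770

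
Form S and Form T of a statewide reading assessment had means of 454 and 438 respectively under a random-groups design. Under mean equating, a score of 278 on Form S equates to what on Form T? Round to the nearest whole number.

Mean equating: y = x + (M_Y − M_X) = 278 + (438 − 454) = 262

262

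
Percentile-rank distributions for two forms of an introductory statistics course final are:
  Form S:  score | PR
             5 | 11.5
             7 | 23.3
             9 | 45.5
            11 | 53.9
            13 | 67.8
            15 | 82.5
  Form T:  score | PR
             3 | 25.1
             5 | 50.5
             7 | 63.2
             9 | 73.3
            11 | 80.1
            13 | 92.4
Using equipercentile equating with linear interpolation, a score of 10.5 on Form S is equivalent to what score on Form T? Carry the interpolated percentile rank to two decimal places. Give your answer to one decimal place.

PR of 10.5 on Form S: 45.5 + (10.5 − 9)/(11 − 9) × (53.9 − 45.5) = 51.80
On Form T, PR 51.80 falls between score 5 (PR 50.5) and 7 (PR 63.2).
Interpolate: 5 + (51.80 − 50.5)/(63.2 − 50.5) × (7 − 5) = 5.2

5.2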